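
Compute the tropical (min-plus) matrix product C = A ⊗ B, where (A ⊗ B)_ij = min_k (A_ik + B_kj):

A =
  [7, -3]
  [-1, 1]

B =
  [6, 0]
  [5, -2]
A ⊗ B =
  [2, -5]
  [5, -1]

Apply the min-plus product entry-by-entry:
  C[0][0] = min over k of (A[0][0] + B[0][0] = 7 + 6 = 13, A[0][1] + B[1][0] = -3 + 5 = 2) = 2 (attained at k = 1)
  C[0][1] = min over k of (A[0][0] + B[0][1] = 7 + 0 = 7, A[0][1] + B[1][1] = -3 + -2 = -5) = -5 (attained at k = 1)
  C[1][0] = min over k of (A[1][0] + B[0][0] = -1 + 6 = 5, A[1][1] + B[1][0] = 1 + 5 = 6) = 5 (attained at k = 0)
  C[1][1] = min over k of (A[1][0] + B[0][1] = -1 + 0 = -1, A[1][1] + B[1][1] = 1 + -2 = -1) = -1 (attained at k = 0)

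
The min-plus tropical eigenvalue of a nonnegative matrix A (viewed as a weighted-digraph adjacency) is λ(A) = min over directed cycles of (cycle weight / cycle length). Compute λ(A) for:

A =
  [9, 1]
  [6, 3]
λ(A) = 3

Enumerate directed cycles and compute their means (weight / length). Sample:
  cycle 0 → 0: weight = 9, length = 1, mean = 9/1 ≈ 9.000
  cycle 1 → 1: weight = 3, length = 1, mean = 3/1 ≈ 3.000
  cycle 0 → 1 → 0: weight = 7, length = 2, mean = 7/2 ≈ 3.500
  cycle 1 → 0 → 1: weight = 7, length = 2, mean = 7/2 ≈ 3.500
Minimum mean = 3.000, attained e.g. along the cycle 1 → 1 with weight 3 and length 1. So λ(A) = 3/1 = 3.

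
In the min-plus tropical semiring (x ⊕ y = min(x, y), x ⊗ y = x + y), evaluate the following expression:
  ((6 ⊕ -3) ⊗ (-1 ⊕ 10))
((6 ⊕ -3) ⊗ (-1 ⊕ 10)) = -4

Expand innermost to outermost. Recall ⊕ takes the minimum of its arguments and ⊗ takes their sum. Working out the expression ((6 ⊕ -3) ⊗ (-1 ⊕ 10)) gives -4.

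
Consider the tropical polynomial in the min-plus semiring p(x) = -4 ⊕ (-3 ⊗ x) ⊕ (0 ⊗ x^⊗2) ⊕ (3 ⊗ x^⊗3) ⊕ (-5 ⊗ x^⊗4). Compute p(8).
p(8) = -4

A tropical monomial a ⊗ x^⊗i evaluates to a + i · x. Evaluating each term at x = 8:
  Term 0 contributes -4 + 0 · 8 = -4
  Term 1 contributes -3 + 1 · 8 = 5
  Term 2 contributes 0 + 2 · 8 = 16
  Term 3 contributes 3 + 3 · 8 = 27
  Term 4 contributes -5 + 4 · 8 = 27
p(8) = ⊕ of these = min[-4, 5, 16, 27, 27] = -4.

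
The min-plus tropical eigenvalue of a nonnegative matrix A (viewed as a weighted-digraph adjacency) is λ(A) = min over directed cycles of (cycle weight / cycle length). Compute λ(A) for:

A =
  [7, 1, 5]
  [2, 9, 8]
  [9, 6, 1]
λ(A) = 1

Enumerate directed cycles and compute their means (weight / length). Sample:
  cycle 0 → 0: weight = 7, length = 1, mean = 7/1 ≈ 7.000
  cycle 1 → 1: weight = 9, length = 1, mean = 9/1 ≈ 9.000
  cycle 2 → 2: weight = 1, length = 1, mean = 1/1 ≈ 1.000
  cycle 0 → 1 → 0: weight = 3, length = 2, mean = 3/2 ≈ 1.500
  cycle 0 → 2 → 0: weight = 14, length = 2, mean = 14/2 ≈ 7.000
  cycle 1 → 0 → 1: weight = 3, length = 2, mean = 3/2 ≈ 1.500
Minimum mean = 1.000, attained e.g. along the cycle 2 → 2 with weight 1 and length 1. So λ(A) = 1/1 = 1.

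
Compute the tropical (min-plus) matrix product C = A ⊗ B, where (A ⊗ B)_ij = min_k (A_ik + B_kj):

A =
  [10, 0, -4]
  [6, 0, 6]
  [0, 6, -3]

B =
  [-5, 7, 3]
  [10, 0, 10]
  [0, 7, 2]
A ⊗ B =
  [-4, 0, -2]
  [1, 0, 8]
  [-5, 4, -1]

Apply the min-plus product entry-by-entry:
  C[0][0] = min over k of (A[0][0] + B[0][0] = 10 + -5 = 5, A[0][1] + B[1][0] = 0 + 10 = 10, A[0][2] + B[2][0] = -4 + 0 = -4) = -4 (attained at k = 2)
  C[0][1] = min over k of (A[0][0] + B[0][1] = 10 + 7 = 17, A[0][1] + B[1][1] = 0 + 0 = 0, A[0][2] + B[2][1] = -4 + 7 = 3) = 0 (attained at k = 1)
  C[0][2] = min over k of (A[0][0] + B[0][2] = 10 + 3 = 13, A[0][1] + B[1][2] = 0 + 10 = 10, A[0][2] + B[2][2] = -4 + 2 = -2) = -2 (attained at k = 2)
  C[1][0] = min over k of (A[1][0] + B[0][0] = 6 + -5 = 1, A[1][1] + B[1][0] = 0 + 10 = 10, A[1][2] + B[2][0] = 6 + 0 = 6) = 1 (attained at k = 0)
  C[1][1] = min over k of (A[1][0] + B[0][1] = 6 + 7 = 13, A[1][1] + B[1][1] = 0 + 0 = 0, A[1][2] + B[2][1] = 6 + 7 = 13) = 0 (attained at k = 1)
  C[1][2] = min over k of (A[1][0] + B[0][2] = 6 + 3 = 9, A[1][1] + B[1][2] = 0 + 10 = 10, A[1][2] + B[2][2] = 6 + 2 = 8) = 8 (attained at k = 2)
  C[2][0] = min over k of (A[2][0] + B[0][0] = 0 + -5 = -5, A[2][1] + B[1][0] = 6 + 10 = 16, A[2][2] + B[2][0] = -3 + 0 = -3) = -5 (attained at k = 0)
  C[2][1] = min over k of (A[2][0] + B[0][1] = 0 + 7 = 7, A[2][1] + B[1][1] = 6 + 0 = 6, A[2][2] + B[2][1] = -3 + 7 = 4) = 4 (attained at k = 2)
  C[2][2] = min over k of (A[2][0] + B[0][2] = 0 + 3 = 3, A[2][1] + B[1][2] = 6 + 10 = 16, A[2][2] + B[2][2] = -3 + 2 = -1) = -1 (attained at k = 2)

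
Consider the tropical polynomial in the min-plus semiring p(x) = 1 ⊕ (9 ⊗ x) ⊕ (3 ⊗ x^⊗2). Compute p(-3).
p(-3) = -3

A tropical monomial a ⊗ x^⊗i evaluates to a + i · x. Evaluating each term at x = -3:
  Term 0 contributes 1 + 0 · -3 = 1
  Term 1 contributes 9 + 1 · -3 = 6
  Term 2 contributes 3 + 2 · -3 = -3
p(-3) = ⊕ of these = min[1, 6, -3] = -3.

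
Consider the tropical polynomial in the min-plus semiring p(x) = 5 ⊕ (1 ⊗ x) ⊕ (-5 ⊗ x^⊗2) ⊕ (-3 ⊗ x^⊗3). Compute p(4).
p(4) = 3

A tropical monomial a ⊗ x^⊗i evaluates to a + i · x. Evaluating each term at x = 4:
  Term 0 contributes 5 + 0 · 4 = 5
  Term 1 contributes 1 + 1 · 4 = 5
  Term 2 contributes -5 + 2 · 4 = 3
  Term 3 contributes -3 + 3 · 4 = 9
p(4) = ⊕ of these = min[5, 5, 3, 9] = 3.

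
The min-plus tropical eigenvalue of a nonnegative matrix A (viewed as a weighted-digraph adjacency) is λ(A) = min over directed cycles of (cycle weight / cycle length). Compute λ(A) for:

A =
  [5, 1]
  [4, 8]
λ(A) = 5/2

Enumerate directed cycles and compute their means (weight / length). Sample:
  cycle 0 → 0: weight = 5, length = 1, mean = 5/1 ≈ 5.000
  cycle 1 → 1: weight = 8, length = 1, mean = 8/1 ≈ 8.000
  cycle 0 → 1 → 0: weight = 5, length = 2, mean = 5/2 ≈ 2.500
  cycle 1 → 0 → 1: weight = 5, length = 2, mean = 5/2 ≈ 2.500
Minimum mean = 2.500, attained e.g. along the cycle 0 → 1 → 0 with weight 5 and length 2. So λ(A) = 5/2 = 5/2.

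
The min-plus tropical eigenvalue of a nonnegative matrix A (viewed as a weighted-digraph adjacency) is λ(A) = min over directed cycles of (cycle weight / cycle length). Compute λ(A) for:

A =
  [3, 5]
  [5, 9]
λ(A) = 3

Enumerate directed cycles and compute their means (weight / length). Sample:
  cycle 0 → 0: weight = 3, length = 1, mean = 3/1 ≈ 3.000
  cycle 1 → 1: weight = 9, length = 1, mean = 9/1 ≈ 9.000
  cycle 0 → 1 → 0: weight = 10, length = 2, mean = 10/2 ≈ 5.000
  cycle 1 → 0 → 1: weight = 10, length = 2, mean = 10/2 ≈ 5.000
Minimum mean = 3.000, attained e.g. along the cycle 0 → 0 with weight 3 and length 1. So λ(A) = 3/1 = 3.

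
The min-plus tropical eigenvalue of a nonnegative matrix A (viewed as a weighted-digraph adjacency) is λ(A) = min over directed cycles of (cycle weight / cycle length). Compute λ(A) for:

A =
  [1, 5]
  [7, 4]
λ(A) = 1

Enumerate directed cycles and compute their means (weight / length). Sample:
  cycle 0 → 0: weight = 1, length = 1, mean = 1/1 ≈ 1.000
  cycle 1 → 1: weight = 4, length = 1, mean = 4/1 ≈ 4.000
  cycle 0 → 1 → 0: weight = 12, length = 2, mean = 12/2 ≈ 6.000
  cycle 1 → 0 → 1: weight = 12, length = 2, mean = 12/2 ≈ 6.000
Minimum mean = 1.000, attained e.g. along the cycle 0 → 0 with weight 1 and length 1. So λ(A) = 1/1 = 1.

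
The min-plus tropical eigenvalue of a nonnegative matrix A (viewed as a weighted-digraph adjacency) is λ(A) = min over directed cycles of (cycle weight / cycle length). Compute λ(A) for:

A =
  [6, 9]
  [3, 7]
λ(A) = 6

Enumerate directed cycles and compute their means (weight / length). Sample:
  cycle 0 → 0: weight = 6, length = 1, mean = 6/1 ≈ 6.000
  cycle 1 → 1: weight = 7, length = 1, mean = 7/1 ≈ 7.000
  cycle 0 → 1 → 0: weight = 12, length = 2, mean = 12/2 ≈ 6.000
  cycle 1 → 0 → 1: weight = 12, length = 2, mean = 12/2 ≈ 6.000
Minimum mean = 6.000, attained e.g. along the cycle 0 → 0 with weight 6 and length 1. So λ(A) = 6/1 = 6.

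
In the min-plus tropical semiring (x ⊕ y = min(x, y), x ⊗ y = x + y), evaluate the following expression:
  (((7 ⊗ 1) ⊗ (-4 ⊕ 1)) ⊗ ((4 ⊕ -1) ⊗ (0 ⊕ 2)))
(((7 ⊗ 1) ⊗ (-4 ⊕ 1)) ⊗ ((4 ⊕ -1) ⊗ (0 ⊕ 2))) = 3

Expand innermost to outermost. Recall ⊕ takes the minimum of its arguments and ⊗ takes their sum. Working out the expression (((7 ⊗ 1) ⊗ (-4 ⊕ 1)) ⊗ ((4 ⊕ -1) ⊗ (0 ⊕ 2))) gives 3.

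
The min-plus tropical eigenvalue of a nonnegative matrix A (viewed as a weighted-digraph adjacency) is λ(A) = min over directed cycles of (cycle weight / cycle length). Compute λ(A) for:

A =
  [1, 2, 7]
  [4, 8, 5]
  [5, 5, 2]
λ(A) = 1

Enumerate directed cycles and compute their means (weight / length). Sample:
  cycle 0 → 0: weight = 1, length = 1, mean = 1/1 ≈ 1.000
  cycle 1 → 1: weight = 8, length = 1, mean = 8/1 ≈ 8.000
  cycle 2 → 2: weight = 2, length = 1, mean = 2/1 ≈ 2.000
  cycle 0 → 1 → 0: weight = 6, length = 2, mean = 6/2 ≈ 3.000
  cycle 0 → 2 → 0: weight = 12, length = 2, mean = 12/2 ≈ 6.000
  cycle 1 → 0 → 1: weight = 6, length = 2, mean = 6/2 ≈ 3.000
Minimum mean = 1.000, attained e.g. along the cycle 0 → 0 with weight 1 and length 1. So λ(A) = 1/1 = 1.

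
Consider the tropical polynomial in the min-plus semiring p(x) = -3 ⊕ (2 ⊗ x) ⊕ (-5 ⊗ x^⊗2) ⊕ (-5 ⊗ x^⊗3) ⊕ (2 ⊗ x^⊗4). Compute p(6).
p(6) = -3

A tropical monomial a ⊗ x^⊗i evaluates to a + i · x. Evaluating each term at x = 6:
  Term 0 contributes -3 + 0 · 6 = -3
  Term 1 contributes 2 + 1 · 6 = 8
  Term 2 contributes -5 + 2 · 6 = 7
  Term 3 contributes -5 + 3 · 6 = 13
  Term 4 contributes 2 + 4 · 6 = 26
p(6) = ⊕ of these = min[-3, 8, 7, 13, 26] = -3.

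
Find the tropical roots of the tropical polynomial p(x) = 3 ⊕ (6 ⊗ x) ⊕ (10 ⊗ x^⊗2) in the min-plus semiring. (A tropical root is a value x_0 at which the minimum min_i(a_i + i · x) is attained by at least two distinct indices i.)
Roots: {-4, -3}

Each tropical root is a break point of the lower envelope of the lines y = a_i + i · x (there are 3 lines, with slopes 0, 1, ..., 2). Only the lines that attain the minimum somewhere contribute to roots; other lines are dominated. Here the surviving (envelope) indices are i = 2, i = 1, i = 0.
Intersections between consecutive envelope lines give the roots: for adjacent envelope indices i < j the intersection is x = (a_i − a_j) / (j − i). Reading off the sorted break points: {-4, -3}.
Verification: at each break x_0, at least two indices attain the minimum of min_i(a_i + i · x_0).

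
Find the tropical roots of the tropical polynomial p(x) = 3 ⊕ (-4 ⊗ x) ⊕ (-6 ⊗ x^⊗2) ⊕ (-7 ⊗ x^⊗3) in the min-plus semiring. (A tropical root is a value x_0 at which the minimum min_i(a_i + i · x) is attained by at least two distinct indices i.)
Roots: {1, 2, 7}

Each tropical root is a break point of the lower envelope of the lines y = a_i + i · x (there are 4 lines, with slopes 0, 1, ..., 3). Only the lines that attain the minimum somewhere contribute to roots; other lines are dominated. Here the surviving (envelope) indices are i = 3, i = 2, i = 1, i = 0.
Intersections between consecutive envelope lines give the roots: for adjacent envelope indices i < j the intersection is x = (a_i − a_j) / (j − i). Reading off the sorted break points: {1, 2, 7}.
Verification: at each break x_0, at least two indices attain the minimum of min_i(a_i + i · x_0).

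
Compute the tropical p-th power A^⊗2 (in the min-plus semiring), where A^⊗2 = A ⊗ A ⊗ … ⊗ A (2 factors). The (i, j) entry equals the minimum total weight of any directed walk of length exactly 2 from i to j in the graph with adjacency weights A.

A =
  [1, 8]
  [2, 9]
A^⊗2 =
  [2, 9]
  [3, 10]

Each entry (A^⊗2)_ij equals the minimum over all length-2 walks i = v_0 → v_1 → … → v_2 = j of Σ_t A[v_t][v_{t+1}]. For example, for (i, j) = (0, 1) we minimise over 2 possible intermediate vertex sequences; the minimum is 9, attained along the walk 0 → 0 → 1.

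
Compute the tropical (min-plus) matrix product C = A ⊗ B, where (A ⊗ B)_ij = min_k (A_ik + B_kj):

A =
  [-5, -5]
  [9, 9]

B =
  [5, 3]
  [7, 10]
A ⊗ B =
  [0, -2]
  [14, 12]

Apply the min-plus product entry-by-entry:
  C[0][0] = min over k of (A[0][0] + B[0][0] = -5 + 5 = 0, A[0][1] + B[1][0] = -5 + 7 = 2) = 0 (attained at k = 0)
  C[0][1] = min over k of (A[0][0] + B[0][1] = -5 + 3 = -2, A[0][1] + B[1][1] = -5 + 10 = 5) = -2 (attained at k = 0)
  C[1][0] = min over k of (A[1][0] + B[0][0] = 9 + 5 = 14, A[1][1] + B[1][0] = 9 + 7 = 16) = 14 (attained at k = 0)
  C[1][1] = min over k of (A[1][0] + B[0][1] = 9 + 3 = 12, A[1][1] + B[1][1] = 9 + 10 = 19) = 12 (attained at k = 0)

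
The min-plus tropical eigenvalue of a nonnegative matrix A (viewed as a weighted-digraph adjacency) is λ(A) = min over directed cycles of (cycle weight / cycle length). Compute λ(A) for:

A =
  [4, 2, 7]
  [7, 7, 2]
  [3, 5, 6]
λ(A) = 7/3

Enumerate directed cycles and compute their means (weight / length). Sample:
  cycle 0 → 0: weight = 4, length = 1, mean = 4/1 ≈ 4.000
  cycle 1 → 1: weight = 7, length = 1, mean = 7/1 ≈ 7.000
  cycle 2 → 2: weight = 6, length = 1, mean = 6/1 ≈ 6.000
  cycle 0 → 1 → 0: weight = 9, length = 2, mean = 9/2 ≈ 4.500
  cycle 0 → 2 → 0: weight = 10, length = 2, mean = 10/2 ≈ 5.000
  cycle 1 → 0 → 1: weight = 9, length = 2, mean = 9/2 ≈ 4.500
Minimum mean = 2.333, attained e.g. along the cycle 0 → 1 → 2 → 0 with weight 7 and length 3. So λ(A) = 7/3 = 7/3.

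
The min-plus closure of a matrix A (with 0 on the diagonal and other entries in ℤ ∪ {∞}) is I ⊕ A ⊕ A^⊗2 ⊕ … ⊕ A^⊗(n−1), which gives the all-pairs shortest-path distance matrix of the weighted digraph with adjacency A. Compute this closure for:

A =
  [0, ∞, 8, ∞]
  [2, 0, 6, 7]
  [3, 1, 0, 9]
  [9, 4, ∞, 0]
Closure =
  [0, 9, 8, 16]
  [2, 0, 6, 7]
  [3, 1, 0, 8]
  [6, 4, 10, 0]

This is the Floyd-Warshall all-pairs shortest-path computation. For each intermediate vertex k = 0, 1, …, 3, update dist[i][j] ← min(dist[i][j], dist[i][k] + dist[k][j]). The final matrix gives, for each (i, j), the minimum total weight of any directed path from i to j (possibly empty when i = j).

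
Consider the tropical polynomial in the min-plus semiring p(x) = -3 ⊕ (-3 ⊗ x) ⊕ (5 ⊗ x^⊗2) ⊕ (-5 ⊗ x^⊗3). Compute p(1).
p(1) = -3

A tropical monomial a ⊗ x^⊗i evaluates to a + i · x. Evaluating each term at x = 1:
  Term 0 contributes -3 + 0 · 1 = -3
  Term 1 contributes -3 + 1 · 1 = -2
  Term 2 contributes 5 + 2 · 1 = 7
  Term 3 contributes -5 + 3 · 1 = -2
p(1) = ⊕ of these = min[-3, -2, 7, -2] = -3.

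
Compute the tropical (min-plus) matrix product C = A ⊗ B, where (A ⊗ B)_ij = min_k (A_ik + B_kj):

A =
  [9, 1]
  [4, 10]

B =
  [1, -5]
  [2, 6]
A ⊗ B =
  [3, 4]
  [5, -1]

Apply the min-plus product entry-by-entry:
  C[0][0] = min over k of (A[0][0] + B[0][0] = 9 + 1 = 10, A[0][1] + B[1][0] = 1 + 2 = 3) = 3 (attained at k = 1)
  C[0][1] = min over k of (A[0][0] + B[0][1] = 9 + -5 = 4, A[0][1] + B[1][1] = 1 + 6 = 7) = 4 (attained at k = 0)
  C[1][0] = min over k of (A[1][0] + B[0][0] = 4 + 1 = 5, A[1][1] + B[1][0] = 10 + 2 = 12) = 5 (attained at k = 0)
  C[1][1] = min over k of (A[1][0] + B[0][1] = 4 + -5 = -1, A[1][1] + B[1][1] = 10 + 6 = 16) = -1 (attained at k = 0)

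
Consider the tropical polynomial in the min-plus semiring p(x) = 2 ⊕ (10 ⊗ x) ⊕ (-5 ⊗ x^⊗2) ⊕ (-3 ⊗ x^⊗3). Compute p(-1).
p(-1) = -7

A tropical monomial a ⊗ x^⊗i evaluates to a + i · x. Evaluating each term at x = -1:
  Term 0 contributes 2 + 0 · -1 = 2
  Term 1 contributes 10 + 1 · -1 = 9
  Term 2 contributes -5 + 2 · -1 = -7
  Term 3 contributes -3 + 3 · -1 = -6
p(-1) = ⊕ of these = min[2, 9, -7, -6] = -7.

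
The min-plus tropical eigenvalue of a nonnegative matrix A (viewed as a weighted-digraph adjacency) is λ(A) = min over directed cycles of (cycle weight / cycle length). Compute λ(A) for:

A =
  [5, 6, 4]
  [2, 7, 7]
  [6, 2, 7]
λ(A) = 8/3

Enumerate directed cycles and compute their means (weight / length). Sample:
  cycle 0 → 0: weight = 5, length = 1, mean = 5/1 ≈ 5.000
  cycle 1 → 1: weight = 7, length = 1, mean = 7/1 ≈ 7.000
  cycle 2 → 2: weight = 7, length = 1, mean = 7/1 ≈ 7.000
  cycle 0 → 1 → 0: weight = 8, length = 2, mean = 8/2 ≈ 4.000
  cycle 0 → 2 → 0: weight = 10, length = 2, mean = 10/2 ≈ 5.000
  cycle 1 → 0 → 1: weight = 8, length = 2, mean = 8/2 ≈ 4.000
Minimum mean = 2.667, attained e.g. along the cycle 0 → 2 → 1 → 0 with weight 8 and length 3. So λ(A) = 8/3 = 8/3.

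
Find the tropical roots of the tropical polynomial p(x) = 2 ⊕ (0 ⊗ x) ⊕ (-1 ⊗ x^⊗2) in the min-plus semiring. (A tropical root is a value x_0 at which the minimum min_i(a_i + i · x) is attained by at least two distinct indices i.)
Roots: {1, 2}

Each tropical root is a break point of the lower envelope of the lines y = a_i + i · x (there are 3 lines, with slopes 0, 1, ..., 2). Only the lines that attain the minimum somewhere contribute to roots; other lines are dominated. Here the surviving (envelope) indices are i = 2, i = 1, i = 0.
Intersections between consecutive envelope lines give the roots: for adjacent envelope indices i < j the intersection is x = (a_i − a_j) / (j − i). Reading off the sorted break points: {1, 2}.
Verification: at each break x_0, at least two indices attain the minimum of min_i(a_i + i · x_0).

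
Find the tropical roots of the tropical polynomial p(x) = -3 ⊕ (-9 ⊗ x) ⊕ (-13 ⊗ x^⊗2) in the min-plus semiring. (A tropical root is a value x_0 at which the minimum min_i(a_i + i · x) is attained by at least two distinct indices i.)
Roots: {4, 6}

Each tropical root is a break point of the lower envelope of the lines y = a_i + i · x (there are 3 lines, with slopes 0, 1, ..., 2). Only the lines that attain the minimum somewhere contribute to roots; other lines are dominated. Here the surviving (envelope) indices are i = 2, i = 1, i = 0.
Intersections between consecutive envelope lines give the roots: for adjacent envelope indices i < j the intersection is x = (a_i − a_j) / (j − i). Reading off the sorted break points: {4, 6}.
Verification: at each break x_0, at least two indices attain the minimum of min_i(a_i + i · x_0).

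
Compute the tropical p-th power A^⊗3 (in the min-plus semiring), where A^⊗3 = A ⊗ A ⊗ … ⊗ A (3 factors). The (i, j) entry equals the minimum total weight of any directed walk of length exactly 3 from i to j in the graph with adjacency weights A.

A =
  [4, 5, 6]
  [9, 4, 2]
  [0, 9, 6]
A^⊗3 =
  [7, 11, 11]
  [6, 7, 8]
  [6, 9, 7]

Each entry (A^⊗3)_ij equals the minimum over all length-3 walks i = v_0 → v_1 → … → v_3 = j of Σ_t A[v_t][v_{t+1}]. For example, for (i, j) = (0, 2) we minimise over 9 possible intermediate vertex sequences; the minimum is 11, attained along the walk 0 → 0 → 1 → 2.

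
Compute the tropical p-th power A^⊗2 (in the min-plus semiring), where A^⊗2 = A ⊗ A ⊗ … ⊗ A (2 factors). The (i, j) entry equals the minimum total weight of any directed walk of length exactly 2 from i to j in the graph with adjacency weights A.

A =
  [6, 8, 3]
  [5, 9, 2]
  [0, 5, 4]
A^⊗2 =
  [3, 8, 7]
  [2, 7, 6]
  [4, 8, 3]

Each entry (A^⊗2)_ij equals the minimum over all length-2 walks i = v_0 → v_1 → … → v_2 = j of Σ_t A[v_t][v_{t+1}]. For example, for (i, j) = (0, 2) we minimise over 3 possible intermediate vertex sequences; the minimum is 7, attained along the walk 0 → 2 → 2.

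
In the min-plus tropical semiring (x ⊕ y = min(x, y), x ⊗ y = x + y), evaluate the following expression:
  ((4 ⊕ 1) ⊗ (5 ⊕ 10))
((4 ⊕ 1) ⊗ (5 ⊕ 10)) = 6

Expand innermost to outermost. Recall ⊕ takes the minimum of its arguments and ⊗ takes their sum. Working out the expression ((4 ⊕ 1) ⊗ (5 ⊕ 10)) gives 6.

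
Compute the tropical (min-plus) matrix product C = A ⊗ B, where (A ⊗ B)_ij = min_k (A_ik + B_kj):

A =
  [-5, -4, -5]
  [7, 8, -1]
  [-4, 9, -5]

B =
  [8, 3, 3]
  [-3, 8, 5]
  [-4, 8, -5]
A ⊗ B =
  [-9, -2, -10]
  [-5, 7, -6]
  [-9, -1, -10]

Apply the min-plus product entry-by-entry:
  C[0][0] = min over k of (A[0][0] + B[0][0] = -5 + 8 = 3, A[0][1] + B[1][0] = -4 + -3 = -7, A[0][2] + B[2][0] = -5 + -4 = -9) = -9 (attained at k = 2)
  C[0][1] = min over k of (A[0][0] + B[0][1] = -5 + 3 = -2, A[0][1] + B[1][1] = -4 + 8 = 4, A[0][2] + B[2][1] = -5 + 8 = 3) = -2 (attained at k = 0)
  C[0][2] = min over k of (A[0][0] + B[0][2] = -5 + 3 = -2, A[0][1] + B[1][2] = -4 + 5 = 1, A[0][2] + B[2][2] = -5 + -5 = -10) = -10 (attained at k = 2)
  C[1][0] = min over k of (A[1][0] + B[0][0] = 7 + 8 = 15, A[1][1] + B[1][0] = 8 + -3 = 5, A[1][2] + B[2][0] = -1 + -4 = -5) = -5 (attained at k = 2)
  C[1][1] = min over k of (A[1][0] + B[0][1] = 7 + 3 = 10, A[1][1] + B[1][1] = 8 + 8 = 16, A[1][2] + B[2][1] = -1 + 8 = 7) = 7 (attained at k = 2)
  C[1][2] = min over k of (A[1][0] + B[0][2] = 7 + 3 = 10, A[1][1] + B[1][2] = 8 + 5 = 13, A[1][2] + B[2][2] = -1 + -5 = -6) = -6 (attained at k = 2)
  C[2][0] = min over k of (A[2][0] + B[0][0] = -4 + 8 = 4, A[2][1] + B[1][0] = 9 + -3 = 6, A[2][2] + B[2][0] = -5 + -4 = -9) = -9 (attained at k = 2)
  C[2][1] = min over k of (A[2][0] + B[0][1] = -4 + 3 = -1, A[2][1] + B[1][1] = 9 + 8 = 17, A[2][2] + B[2][1] = -5 + 8 = 3) = -1 (attained at k = 0)
  C[2][2] = min over k of (A[2][0] + B[0][2] = -4 + 3 = -1, A[2][1] + B[1][2] = 9 + 5 = 14, A[2][2] + B[2][2] = -5 + -5 = -10) = -10 (attained at k = 2)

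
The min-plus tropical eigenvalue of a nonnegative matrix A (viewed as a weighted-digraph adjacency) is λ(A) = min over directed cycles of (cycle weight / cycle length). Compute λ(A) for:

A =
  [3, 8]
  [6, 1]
λ(A) = 1

Enumerate directed cycles and compute their means (weight / length). Sample:
  cycle 0 → 0: weight = 3, length = 1, mean = 3/1 ≈ 3.000
  cycle 1 → 1: weight = 1, length = 1, mean = 1/1 ≈ 1.000
  cycle 0 → 1 → 0: weight = 14, length = 2, mean = 14/2 ≈ 7.000
  cycle 1 → 0 → 1: weight = 14, length = 2, mean = 14/2 ≈ 7.000
Minimum mean = 1.000, attained e.g. along the cycle 1 → 1 with weight 1 and length 1. So λ(A) = 1/1 = 1.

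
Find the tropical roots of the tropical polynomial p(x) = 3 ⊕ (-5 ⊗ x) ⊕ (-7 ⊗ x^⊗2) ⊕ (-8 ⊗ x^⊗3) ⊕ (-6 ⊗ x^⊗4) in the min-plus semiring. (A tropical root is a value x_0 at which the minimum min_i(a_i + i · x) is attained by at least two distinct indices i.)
Roots: {-2, 1, 2, 8}

Each tropical root is a break point of the lower envelope of the lines y = a_i + i · x (there are 5 lines, with slopes 0, 1, ..., 4). Only the lines that attain the minimum somewhere contribute to roots; other lines are dominated. Here the surviving (envelope) indices are i = 4, i = 3, i = 2, i = 1, i = 0.
Intersections between consecutive envelope lines give the roots: for adjacent envelope indices i < j the intersection is x = (a_i − a_j) / (j − i). Reading off the sorted break points: {-2, 1, 2, 8}.
Verification: at each break x_0, at least two indices attain the minimum of min_i(a_i + i · x_0).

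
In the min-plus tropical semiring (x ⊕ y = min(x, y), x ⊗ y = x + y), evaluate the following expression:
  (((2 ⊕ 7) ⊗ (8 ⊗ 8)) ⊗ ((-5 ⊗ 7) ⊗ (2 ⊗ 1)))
(((2 ⊕ 7) ⊗ (8 ⊗ 8)) ⊗ ((-5 ⊗ 7) ⊗ (2 ⊗ 1))) = 23

Expand innermost to outermost. Recall ⊕ takes the minimum of its arguments and ⊗ takes their sum. Working out the expression (((2 ⊕ 7) ⊗ (8 ⊗ 8)) ⊗ ((-5 ⊗ 7) ⊗ (2 ⊗ 1))) gives 23.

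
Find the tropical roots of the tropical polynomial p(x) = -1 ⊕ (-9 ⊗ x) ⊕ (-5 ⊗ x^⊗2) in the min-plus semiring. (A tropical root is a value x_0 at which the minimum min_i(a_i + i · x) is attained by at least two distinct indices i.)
Roots: {-4, 8}

Each tropical root is a break point of the lower envelope of the lines y = a_i + i · x (there are 3 lines, with slopes 0, 1, ..., 2). Only the lines that attain the minimum somewhere contribute to roots; other lines are dominated. Here the surviving (envelope) indices are i = 2, i = 1, i = 0.
Intersections between consecutive envelope lines give the roots: for adjacent envelope indices i < j the intersection is x = (a_i − a_j) / (j − i). Reading off the sorted break points: {-4, 8}.
Verification: at each break x_0, at least two indices attain the minimum of min_i(a_i + i · x_0).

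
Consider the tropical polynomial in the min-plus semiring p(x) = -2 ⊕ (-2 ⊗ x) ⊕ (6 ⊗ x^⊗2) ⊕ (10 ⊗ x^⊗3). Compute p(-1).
p(-1) = -3

A tropical monomial a ⊗ x^⊗i evaluates to a + i · x. Evaluating each term at x = -1:
  Term 0 contributes -2 + 0 · -1 = -2
  Term 1 contributes -2 + 1 · -1 = -3
  Term 2 contributes 6 + 2 · -1 = 4
  Term 3 contributes 10 + 3 · -1 = 7
p(-1) = ⊕ of these = min[-2, -3, 4, 7] = -3.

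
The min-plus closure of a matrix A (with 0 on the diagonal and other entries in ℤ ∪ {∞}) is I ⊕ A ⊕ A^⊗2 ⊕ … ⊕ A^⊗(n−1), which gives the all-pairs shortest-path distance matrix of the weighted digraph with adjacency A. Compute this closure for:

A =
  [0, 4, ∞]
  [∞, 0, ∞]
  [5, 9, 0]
Closure =
  [0, 4, ∞]
  [∞, 0, ∞]
  [5, 9, 0]

This is the Floyd-Warshall all-pairs shortest-path computation. For each intermediate vertex k = 0, 1, …, 2, update dist[i][j] ← min(dist[i][j], dist[i][k] + dist[k][j]). The final matrix gives, for each (i, j), the minimum total weight of any directed path from i to j (possibly empty when i = j).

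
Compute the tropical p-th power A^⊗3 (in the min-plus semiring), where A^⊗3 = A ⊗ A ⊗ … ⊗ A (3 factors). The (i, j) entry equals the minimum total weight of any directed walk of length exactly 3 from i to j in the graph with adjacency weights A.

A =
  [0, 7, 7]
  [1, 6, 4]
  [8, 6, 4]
A^⊗3 =
  [0, 7, 7]
  [1, 8, 8]
  [7, 14, 12]

Each entry (A^⊗3)_ij equals the minimum over all length-3 walks i = v_0 → v_1 → … → v_3 = j of Σ_t A[v_t][v_{t+1}]. For example, for (i, j) = (0, 2) we minimise over 9 possible intermediate vertex sequences; the minimum is 7, attained along the walk 0 → 0 → 0 → 2.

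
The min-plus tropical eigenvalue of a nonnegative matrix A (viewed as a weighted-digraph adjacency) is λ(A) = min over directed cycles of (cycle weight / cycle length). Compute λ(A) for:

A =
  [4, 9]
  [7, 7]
λ(A) = 4

Enumerate directed cycles and compute their means (weight / length). Sample:
  cycle 0 → 0: weight = 4, length = 1, mean = 4/1 ≈ 4.000
  cycle 1 → 1: weight = 7, length = 1, mean = 7/1 ≈ 7.000
  cycle 0 → 1 → 0: weight = 16, length = 2, mean = 16/2 ≈ 8.000
  cycle 1 → 0 → 1: weight = 16, length = 2, mean = 16/2 ≈ 8.000
Minimum mean = 4.000, attained e.g. along the cycle 0 → 0 with weight 4 and length 1. So λ(A) = 4/1 = 4.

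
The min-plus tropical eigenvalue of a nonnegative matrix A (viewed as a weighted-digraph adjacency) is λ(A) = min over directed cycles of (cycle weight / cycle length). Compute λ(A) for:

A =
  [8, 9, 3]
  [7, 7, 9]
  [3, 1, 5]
λ(A) = 3

Enumerate directed cycles and compute their means (weight / length). Sample:
  cycle 0 → 0: weight = 8, length = 1, mean = 8/1 ≈ 8.000
  cycle 1 → 1: weight = 7, length = 1, mean = 7/1 ≈ 7.000
  cycle 2 → 2: weight = 5, length = 1, mean = 5/1 ≈ 5.000
  cycle 0 → 1 → 0: weight = 16, length = 2, mean = 16/2 ≈ 8.000
  cycle 0 → 2 → 0: weight = 6, length = 2, mean = 6/2 ≈ 3.000
  cycle 1 → 0 → 1: weight = 16, length = 2, mean = 16/2 ≈ 8.000
Minimum mean = 3.000, attained e.g. along the cycle 0 → 2 → 0 with weight 6 and length 2. So λ(A) = 6/2 = 3.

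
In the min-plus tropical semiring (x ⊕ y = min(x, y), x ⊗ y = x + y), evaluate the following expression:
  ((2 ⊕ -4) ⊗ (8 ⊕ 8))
((2 ⊕ -4) ⊗ (8 ⊕ 8)) = 4

Expand innermost to outermost. Recall ⊕ takes the minimum of its arguments and ⊗ takes their sum. Working out the expression ((2 ⊕ -4) ⊗ (8 ⊕ 8)) gives 4.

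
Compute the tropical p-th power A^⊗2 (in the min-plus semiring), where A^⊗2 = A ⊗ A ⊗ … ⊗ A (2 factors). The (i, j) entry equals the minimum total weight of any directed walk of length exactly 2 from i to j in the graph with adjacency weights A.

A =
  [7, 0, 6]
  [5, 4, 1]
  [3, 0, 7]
A^⊗2 =
  [5, 4, 1]
  [4, 1, 5]
  [5, 3, 1]

Each entry (A^⊗2)_ij equals the minimum over all length-2 walks i = v_0 → v_1 → … → v_2 = j of Σ_t A[v_t][v_{t+1}]. For example, for (i, j) = (0, 2) we minimise over 3 possible intermediate vertex sequences; the minimum is 1, attained along the walk 0 → 1 → 2.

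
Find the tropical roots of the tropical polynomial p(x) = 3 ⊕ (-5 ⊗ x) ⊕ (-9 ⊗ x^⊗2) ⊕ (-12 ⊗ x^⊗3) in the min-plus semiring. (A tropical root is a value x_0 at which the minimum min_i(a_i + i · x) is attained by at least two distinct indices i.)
Roots: {3, 4, 8}

Each tropical root is a break point of the lower envelope of the lines y = a_i + i · x (there are 4 lines, with slopes 0, 1, ..., 3). Only the lines that attain the minimum somewhere contribute to roots; other lines are dominated. Here the surviving (envelope) indices are i = 3, i = 2, i = 1, i = 0.
Intersections between consecutive envelope lines give the roots: for adjacent envelope indices i < j the intersection is x = (a_i − a_j) / (j − i). Reading off the sorted break points: {3, 4, 8}.
Verification: at each break x_0, at least two indices attain the minimum of min_i(a_i + i · x_0).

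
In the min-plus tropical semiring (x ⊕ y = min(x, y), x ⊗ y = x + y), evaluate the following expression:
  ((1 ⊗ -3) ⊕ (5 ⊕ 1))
((1 ⊗ -3) ⊕ (5 ⊕ 1)) = -2

Expand innermost to outermost. Recall ⊕ takes the minimum of its arguments and ⊗ takes their sum. Working out the expression ((1 ⊗ -3) ⊕ (5 ⊕ 1)) gives -2.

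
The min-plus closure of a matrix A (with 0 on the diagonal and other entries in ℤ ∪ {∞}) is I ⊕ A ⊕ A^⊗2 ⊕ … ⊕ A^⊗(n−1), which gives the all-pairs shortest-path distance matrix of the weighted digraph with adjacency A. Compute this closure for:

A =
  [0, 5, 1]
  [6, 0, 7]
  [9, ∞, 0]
Closure =
  [0, 5, 1]
  [6, 0, 7]
  [9, 14, 0]

This is the Floyd-Warshall all-pairs shortest-path computation. For each intermediate vertex k = 0, 1, …, 2, update dist[i][j] ← min(dist[i][j], dist[i][k] + dist[k][j]). The final matrix gives, for each (i, j), the minimum total weight of any directed path from i to j (possibly empty when i = j).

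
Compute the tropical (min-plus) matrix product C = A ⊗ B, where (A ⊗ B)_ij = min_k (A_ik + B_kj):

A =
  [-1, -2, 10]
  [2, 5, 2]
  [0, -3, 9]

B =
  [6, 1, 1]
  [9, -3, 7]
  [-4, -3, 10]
A ⊗ B =
  [5, -5, 0]
  [-2, -1, 3]
  [5, -6, 1]

Apply the min-plus product entry-by-entry:
  C[0][0] = min over k of (A[0][0] + B[0][0] = -1 + 6 = 5, A[0][1] + B[1][0] = -2 + 9 = 7, A[0][2] + B[2][0] = 10 + -4 = 6) = 5 (attained at k = 0)
  C[0][1] = min over k of (A[0][0] + B[0][1] = -1 + 1 = 0, A[0][1] + B[1][1] = -2 + -3 = -5, A[0][2] + B[2][1] = 10 + -3 = 7) = -5 (attained at k = 1)
  C[0][2] = min over k of (A[0][0] + B[0][2] = -1 + 1 = 0, A[0][1] + B[1][2] = -2 + 7 = 5, A[0][2] + B[2][2] = 10 + 10 = 20) = 0 (attained at k = 0)
  C[1][0] = min over k of (A[1][0] + B[0][0] = 2 + 6 = 8, A[1][1] + B[1][0] = 5 + 9 = 14, A[1][2] + B[2][0] = 2 + -4 = -2) = -2 (attained at k = 2)
  C[1][1] = min over k of (A[1][0] + B[0][1] = 2 + 1 = 3, A[1][1] + B[1][1] = 5 + -3 = 2, A[1][2] + B[2][1] = 2 + -3 = -1) = -1 (attained at k = 2)
  C[1][2] = min over k of (A[1][0] + B[0][2] = 2 + 1 = 3, A[1][1] + B[1][2] = 5 + 7 = 12, A[1][2] + B[2][2] = 2 + 10 = 12) = 3 (attained at k = 0)
  C[2][0] = min over k of (A[2][0] + B[0][0] = 0 + 6 = 6, A[2][1] + B[1][0] = -3 + 9 = 6, A[2][2] + B[2][0] = 9 + -4 = 5) = 5 (attained at k = 2)
  C[2][1] = min over k of (A[2][0] + B[0][1] = 0 + 1 = 1, A[2][1] + B[1][1] = -3 + -3 = -6, A[2][2] + B[2][1] = 9 + -3 = 6) = -6 (attained at k = 1)
  C[2][2] = min over k of (A[2][0] + B[0][2] = 0 + 1 = 1, A[2][1] + B[1][2] = -3 + 7 = 4, A[2][2] + B[2][2] = 9 + 10 = 19) = 1 (attained at k = 0)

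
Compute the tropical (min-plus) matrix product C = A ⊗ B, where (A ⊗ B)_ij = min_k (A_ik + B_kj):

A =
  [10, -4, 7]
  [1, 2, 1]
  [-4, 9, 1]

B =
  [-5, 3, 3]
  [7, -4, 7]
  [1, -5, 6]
A ⊗ B =
  [3, -8, 3]
  [-4, -4, 4]
  [-9, -4, -1]

Apply the min-plus product entry-by-entry:
  C[0][0] = min over k of (A[0][0] + B[0][0] = 10 + -5 = 5, A[0][1] + B[1][0] = -4 + 7 = 3, A[0][2] + B[2][0] = 7 + 1 = 8) = 3 (attained at k = 1)
  C[0][1] = min over k of (A[0][0] + B[0][1] = 10 + 3 = 13, A[0][1] + B[1][1] = -4 + -4 = -8, A[0][2] + B[2][1] = 7 + -5 = 2) = -8 (attained at k = 1)
  C[0][2] = min over k of (A[0][0] + B[0][2] = 10 + 3 = 13, A[0][1] + B[1][2] = -4 + 7 = 3, A[0][2] + B[2][2] = 7 + 6 = 13) = 3 (attained at k = 1)
  C[1][0] = min over k of (A[1][0] + B[0][0] = 1 + -5 = -4, A[1][1] + B[1][0] = 2 + 7 = 9, A[1][2] + B[2][0] = 1 + 1 = 2) = -4 (attained at k = 0)
  C[1][1] = min over k of (A[1][0] + B[0][1] = 1 + 3 = 4, A[1][1] + B[1][1] = 2 + -4 = -2, A[1][2] + B[2][1] = 1 + -5 = -4) = -4 (attained at k = 2)
  C[1][2] = min over k of (A[1][0] + B[0][2] = 1 + 3 = 4, A[1][1] + B[1][2] = 2 + 7 = 9, A[1][2] + B[2][2] = 1 + 6 = 7) = 4 (attained at k = 0)
  C[2][0] = min over k of (A[2][0] + B[0][0] = -4 + -5 = -9, A[2][1] + B[1][0] = 9 + 7 = 16, A[2][2] + B[2][0] = 1 + 1 = 2) = -9 (attained at k = 0)
  C[2][1] = min over k of (A[2][0] + B[0][1] = -4 + 3 = -1, A[2][1] + B[1][1] = 9 + -4 = 5, A[2][2] + B[2][1] = 1 + -5 = -4) = -4 (attained at k = 2)
  C[2][2] = min over k of (A[2][0] + B[0][2] = -4 + 3 = -1, A[2][1] + B[1][2] = 9 + 7 = 16, A[2][2] + B[2][2] = 1 + 6 = 7) = -1 (attained at k = 0)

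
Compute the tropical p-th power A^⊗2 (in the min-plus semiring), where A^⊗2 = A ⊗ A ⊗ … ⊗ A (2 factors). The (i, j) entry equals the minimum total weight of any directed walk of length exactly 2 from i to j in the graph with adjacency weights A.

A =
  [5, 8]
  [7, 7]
A^⊗2 =
  [10, 13]
  [12, 14]

Each entry (A^⊗2)_ij equals the minimum over all length-2 walks i = v_0 → v_1 → … → v_2 = j of Σ_t A[v_t][v_{t+1}]. For example, for (i, j) = (0, 1) we minimise over 2 possible intermediate vertex sequences; the minimum is 13, attained along the walk 0 → 0 → 1.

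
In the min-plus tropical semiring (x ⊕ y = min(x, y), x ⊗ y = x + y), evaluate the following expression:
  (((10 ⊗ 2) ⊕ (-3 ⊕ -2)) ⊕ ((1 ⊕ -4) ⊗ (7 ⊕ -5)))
(((10 ⊗ 2) ⊕ (-3 ⊕ -2)) ⊕ ((1 ⊕ -4) ⊗ (7 ⊕ -5))) = -9

Expand innermost to outermost. Recall ⊕ takes the minimum of its arguments and ⊗ takes their sum. Working out the expression (((10 ⊗ 2) ⊕ (-3 ⊕ -2)) ⊕ ((1 ⊕ -4) ⊗ (7 ⊕ -5))) gives -9.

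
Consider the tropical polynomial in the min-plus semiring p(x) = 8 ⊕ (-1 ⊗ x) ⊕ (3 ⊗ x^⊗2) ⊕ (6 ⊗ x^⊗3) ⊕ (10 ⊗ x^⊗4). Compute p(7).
p(7) = 6

A tropical monomial a ⊗ x^⊗i evaluates to a + i · x. Evaluating each term at x = 7:
  Term 0 contributes 8 + 0 · 7 = 8
  Term 1 contributes -1 + 1 · 7 = 6
  Term 2 contributes 3 + 2 · 7 = 17
  Term 3 contributes 6 + 3 · 7 = 27
  Term 4 contributes 10 + 4 · 7 = 38
p(7) = ⊕ of these = min[8, 6, 17, 27, 38] = 6.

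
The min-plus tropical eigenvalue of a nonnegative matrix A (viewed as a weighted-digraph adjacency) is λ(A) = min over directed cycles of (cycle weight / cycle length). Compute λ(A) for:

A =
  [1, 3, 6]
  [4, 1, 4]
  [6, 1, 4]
λ(A) = 1

Enumerate directed cycles and compute their means (weight / length). Sample:
  cycle 0 → 0: weight = 1, length = 1, mean = 1/1 ≈ 1.000
  cycle 1 → 1: weight = 1, length = 1, mean = 1/1 ≈ 1.000
  cycle 2 → 2: weight = 4, length = 1, mean = 4/1 ≈ 4.000
  cycle 0 → 1 → 0: weight = 7, length = 2, mean = 7/2 ≈ 3.500
  cycle 0 → 2 → 0: weight = 12, length = 2, mean = 12/2 ≈ 6.000
  cycle 1 → 0 → 1: weight = 7, length = 2, mean = 7/2 ≈ 3.500
Minimum mean = 1.000, attained e.g. along the cycle 0 → 0 with weight 1 and length 1. So λ(A) = 1/1 = 1.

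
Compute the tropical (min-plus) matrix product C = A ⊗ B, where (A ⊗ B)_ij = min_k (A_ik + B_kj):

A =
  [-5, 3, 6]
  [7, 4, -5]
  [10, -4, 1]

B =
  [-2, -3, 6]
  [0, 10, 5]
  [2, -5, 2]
A ⊗ B =
  [-7, -8, 1]
  [-3, -10, -3]
  [-4, -4, 1]

Apply the min-plus product entry-by-entry:
  C[0][0] = min over k of (A[0][0] + B[0][0] = -5 + -2 = -7, A[0][1] + B[1][0] = 3 + 0 = 3, A[0][2] + B[2][0] = 6 + 2 = 8) = -7 (attained at k = 0)
  C[0][1] = min over k of (A[0][0] + B[0][1] = -5 + -3 = -8, A[0][1] + B[1][1] = 3 + 10 = 13, A[0][2] + B[2][1] = 6 + -5 = 1) = -8 (attained at k = 0)
  C[0][2] = min over k of (A[0][0] + B[0][2] = -5 + 6 = 1, A[0][1] + B[1][2] = 3 + 5 = 8, A[0][2] + B[2][2] = 6 + 2 = 8) = 1 (attained at k = 0)
  C[1][0] = min over k of (A[1][0] + B[0][0] = 7 + -2 = 5, A[1][1] + B[1][0] = 4 + 0 = 4, A[1][2] + B[2][0] = -5 + 2 = -3) = -3 (attained at k = 2)
  C[1][1] = min over k of (A[1][0] + B[0][1] = 7 + -3 = 4, A[1][1] + B[1][1] = 4 + 10 = 14, A[1][2] + B[2][1] = -5 + -5 = -10) = -10 (attained at k = 2)
  C[1][2] = min over k of (A[1][0] + B[0][2] = 7 + 6 = 13, A[1][1] + B[1][2] = 4 + 5 = 9, A[1][2] + B[2][2] = -5 + 2 = -3) = -3 (attained at k = 2)
  C[2][0] = min over k of (A[2][0] + B[0][0] = 10 + -2 = 8, A[2][1] + B[1][0] = -4 + 0 = -4, A[2][2] + B[2][0] = 1 + 2 = 3) = -4 (attained at k = 1)
  C[2][1] = min over k of (A[2][0] + B[0][1] = 10 + -3 = 7, A[2][1] + B[1][1] = -4 + 10 = 6, A[2][2] + B[2][1] = 1 + -5 = -4) = -4 (attained at k = 2)
  C[2][2] = min over k of (A[2][0] + B[0][2] = 10 + 6 = 16, A[2][1] + B[1][2] = -4 + 5 = 1, A[2][2] + B[2][2] = 1 + 2 = 3) = 1 (attained at k = 1)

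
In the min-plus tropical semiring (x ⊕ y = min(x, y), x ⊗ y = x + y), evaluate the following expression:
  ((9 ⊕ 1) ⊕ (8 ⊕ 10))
((9 ⊕ 1) ⊕ (8 ⊕ 10)) = 1

Expand innermost to outermost. Recall ⊕ takes the minimum of its arguments and ⊗ takes their sum. Working out the expression ((9 ⊕ 1) ⊕ (8 ⊕ 10)) gives 1.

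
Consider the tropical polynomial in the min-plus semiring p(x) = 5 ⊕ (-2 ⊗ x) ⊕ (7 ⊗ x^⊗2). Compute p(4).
p(4) = 2

A tropical monomial a ⊗ x^⊗i evaluates to a + i · x. Evaluating each term at x = 4:
  Term 0 contributes 5 + 0 · 4 = 5
  Term 1 contributes -2 + 1 · 4 = 2
  Term 2 contributes 7 + 2 · 4 = 15
p(4) = ⊕ of these = min[5, 2, 15] = 2.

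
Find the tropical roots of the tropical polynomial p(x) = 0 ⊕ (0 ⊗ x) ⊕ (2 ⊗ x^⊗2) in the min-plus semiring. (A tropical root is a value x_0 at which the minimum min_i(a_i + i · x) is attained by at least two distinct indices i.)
Roots: {-2, 0}

Each tropical root is a break point of the lower envelope of the lines y = a_i + i · x (there are 3 lines, with slopes 0, 1, ..., 2). Only the lines that attain the minimum somewhere contribute to roots; other lines are dominated. Here the surviving (envelope) indices are i = 2, i = 1, i = 0.
Intersections between consecutive envelope lines give the roots: for adjacent envelope indices i < j the intersection is x = (a_i − a_j) / (j − i). Reading off the sorted break points: {-2, 0}.
Verification: at each break x_0, at least two indices attain the minimum of min_i(a_i + i · x_0).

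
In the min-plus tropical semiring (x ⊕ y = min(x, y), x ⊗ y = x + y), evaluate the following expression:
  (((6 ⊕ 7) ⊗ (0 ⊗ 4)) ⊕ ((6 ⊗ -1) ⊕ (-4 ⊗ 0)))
(((6 ⊕ 7) ⊗ (0 ⊗ 4)) ⊕ ((6 ⊗ -1) ⊕ (-4 ⊗ 0))) = -4

Expand innermost to outermost. Recall ⊕ takes the minimum of its arguments and ⊗ takes their sum. Working out the expression (((6 ⊕ 7) ⊗ (0 ⊗ 4)) ⊕ ((6 ⊗ -1) ⊕ (-4 ⊗ 0))) gives -4.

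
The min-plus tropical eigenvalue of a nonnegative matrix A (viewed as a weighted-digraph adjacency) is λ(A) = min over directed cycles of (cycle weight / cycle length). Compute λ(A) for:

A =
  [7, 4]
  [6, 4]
λ(A) = 4

Enumerate directed cycles and compute their means (weight / length). Sample:
  cycle 0 → 0: weight = 7, length = 1, mean = 7/1 ≈ 7.000
  cycle 1 → 1: weight = 4, length = 1, mean = 4/1 ≈ 4.000
  cycle 0 → 1 → 0: weight = 10, length = 2, mean = 10/2 ≈ 5.000
  cycle 1 → 0 → 1: weight = 10, length = 2, mean = 10/2 ≈ 5.000
Minimum mean = 4.000, attained e.g. along the cycle 1 → 1 with weight 4 and length 1. So λ(A) = 4/1 = 4.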